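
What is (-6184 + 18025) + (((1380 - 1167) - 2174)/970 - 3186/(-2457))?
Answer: 1045141079/88270 ≈ 11840.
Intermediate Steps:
(-6184 + 18025) + (((1380 - 1167) - 2174)/970 - 3186/(-2457)) = 11841 + ((213 - 2174)*(1/970) - 3186*(-1/2457)) = 11841 + (-1961*1/970 + 118/91) = 11841 + (-1961/970 + 118/91) = 11841 - 63991/88270 = 1045141079/88270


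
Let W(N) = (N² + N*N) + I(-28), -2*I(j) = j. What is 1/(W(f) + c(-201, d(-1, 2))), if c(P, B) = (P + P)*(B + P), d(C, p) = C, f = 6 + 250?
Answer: 1/212290 ≈ 4.7105e-6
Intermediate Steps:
I(j) = -j/2
f = 256
c(P, B) = 2*P*(B + P) (c(P, B) = (2*P)*(B + P) = 2*P*(B + P))
W(N) = 14 + 2*N² (W(N) = (N² + N*N) - ½*(-28) = (N² + N²) + 14 = 2*N² + 14 = 14 + 2*N²)
1/(W(f) + c(-201, d(-1, 2))) = 1/((14 + 2*256²) + 2*(-201)*(-1 - 201)) = 1/((14 + 2*65536) + 2*(-201)*(-202)) = 1/((14 + 131072) + 81204) = 1/(131086 + 81204) = 1/212290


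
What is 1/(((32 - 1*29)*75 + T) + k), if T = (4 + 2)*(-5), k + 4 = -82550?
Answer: -1/82359 ≈ -1.2142e-5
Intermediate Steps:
k = -82554 (k = -4 - 82550 = -82554)
T = -30 (T = 6*(-5) = -30)
1/(((32 - 1*29)*75 + T) + k) = 1/(((32 - 1*29)*75 - 30) - 82554) = 1/(((32 - 29)*75 - 30) - 82554) = 1/((3*75 - 30) - 82554) = 1/((225 - 30) - 82554) = 1/(195 - 82554) = 1/(-82359) = -1/82359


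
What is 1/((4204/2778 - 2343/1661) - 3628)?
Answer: -209739/760911547 ≈ -0.00027564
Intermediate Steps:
1/((4204/2778 - 2343/1661) - 3628) = 1/((4204*(1/2778) - 2343*1/1661) - 3628) = 1/((2102/1389 - 213/151) - 3628) = 1/(21545/209739 - 3628) = 1/(-760911547/209739) = -209739/760911547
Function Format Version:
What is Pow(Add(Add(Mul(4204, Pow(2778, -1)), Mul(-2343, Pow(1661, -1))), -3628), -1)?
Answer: Rational(-209739, 760911547) ≈ -0.00027564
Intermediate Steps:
Pow(Add(Add(Mul(4204, Pow(2778, -1)), Mul(-2343, Pow(1661, -1))), -3628), -1) = Pow(Add(Add(Mul(4204, Rational(1, 2778)), Mul(-2343, Rational(1, 1661))), -3628), -1) = Pow(Add(Add(Rational(2102, 1389), Rational(-213, 151)), -3628), -1) = Pow(Add(Rational(21545, 209739), -3628), -1) = Pow(Rational(-760911547, 209739), -1) = Rational(-209739, 760911547)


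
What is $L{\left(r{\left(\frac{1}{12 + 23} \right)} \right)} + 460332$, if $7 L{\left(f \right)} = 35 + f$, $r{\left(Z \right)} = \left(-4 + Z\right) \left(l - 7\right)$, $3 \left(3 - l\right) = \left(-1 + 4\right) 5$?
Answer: $\frac{112783816}{245} \approx 4.6034 \cdot 10^{5}$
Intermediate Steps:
$l = -2$ ($l = 3 - \frac{\left(-1 + 4\right) 5}{3} = 3 - \frac{3 \cdot 5}{3} = 3 - 5 = -2$)
$r{\left(Z \right)} = 36 - 9 Z$ ($r{\left(Z \right)} = \left(-4 + Z\right) \left(-2 - 7\right) = \left(-4 + Z\right) \left(-9\right) = 36 - 9 Z$)
$L{\left(f \right)} = 5 + \frac{f}{7}$ ($L{\left(f \right)} = \frac{35 + f}{7} = 5 + \frac{f}{7}$)
$L{\left(r{\left(\frac{1}{12 + 23} \right)} \right)} + 460332 = \left(5 + \frac{36 - \frac{9}{12 + 23}}{7}\right) + 460332 = \left(5 + \frac{36 - \frac{9}{35}}{7}\right) + 460332 = \left(5 + \frac{1}{7} \cdot \frac{1251}{35}\right) + 460332 = \left(5 + \frac{1251}{245}\right) + 460332 = \frac{2476}{245} + 460332 = \frac{112783816}{245}$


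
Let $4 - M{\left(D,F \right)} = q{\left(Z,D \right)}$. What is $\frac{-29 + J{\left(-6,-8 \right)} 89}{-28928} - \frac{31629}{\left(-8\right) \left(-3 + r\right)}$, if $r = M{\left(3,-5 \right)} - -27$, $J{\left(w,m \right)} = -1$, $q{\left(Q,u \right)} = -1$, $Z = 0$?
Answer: $\frac{57186943}{419456} \approx 136.34$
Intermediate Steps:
$M{\left(D,F \right)} = 5$ ($M{\left(D,F \right)} = 4 - -1 = 4 + 1 = 5$)
$r = 32$ ($r = 5 - -27 = 5 + 27 = 32$)
$\frac{-29 + J{\left(-6,-8 \right)} 89}{-28928} - \frac{31629}{\left(-8\right) \left(-3 + r\right)} = \frac{-29 - 89}{-28928} - \frac{31629}{\left(-8\right) \left(-3 + 32\right)} = \left(-29 - 89\right) \left(- \frac{1}{28928}\right) - \frac{31629}{\left(-8\right) 29} = \left(-118\right) \left(- \frac{1}{28928}\right) - \frac{31629}{-232} = \frac{59}{14464} - - \frac{31629}{232} = \frac{59}{14464} + \frac{31629}{232} = \frac{57186943}{419456}$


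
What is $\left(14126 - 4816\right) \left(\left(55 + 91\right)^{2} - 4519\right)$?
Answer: $156380070$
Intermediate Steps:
$\left(14126 - 4816\right) \left(\left(55 + 91\right)^{2} - 4519\right) = 9310 \left(146^{2} - 4519\right) = 9310 \left(21316 - 4519\right) = 9310 \cdot 16797 = 156380070$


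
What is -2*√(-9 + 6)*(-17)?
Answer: 34*I*√3 ≈ 58.89*I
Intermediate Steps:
-2*√(-9 + 6)*(-17) = -2*I*√3*(-17) = 34*I*√3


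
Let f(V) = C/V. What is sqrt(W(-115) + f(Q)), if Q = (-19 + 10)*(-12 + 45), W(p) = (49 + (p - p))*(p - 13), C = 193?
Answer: I*sqrt(61478241)/99 ≈ 79.2*I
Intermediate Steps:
W(p) = -637 + 49*p (W(p) = (49 + 0)*(-13 + p) = 49*(-13 + p) = -637 + 49*p)
Q = -297 (Q = -9*33 = -297)
f(V) = 193/V
sqrt(W(-115) + f(Q)) = sqrt((-637 + 49*(-115)) + 193/(-297)) = sqrt((-637 - 5635) + 193*(-1/297)) = sqrt(-6272 - 193/297) = sqrt(-1862977/297) = I*sqrt(61478241)/99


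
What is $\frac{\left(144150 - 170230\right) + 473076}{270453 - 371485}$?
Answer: $- \frac{111749}{25258} \approx -4.4243$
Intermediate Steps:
$\frac{\left(144150 - 170230\right) + 473076}{270453 - 371485} = \frac{-26080 + 473076}{-101032} = 446996 \left(- \frac{1}{101032}\right) = - \frac{111749}{25258}$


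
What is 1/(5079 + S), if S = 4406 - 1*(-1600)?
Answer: 1/11085 ≈ 9.0212e-5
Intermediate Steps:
S = 6006 (S = 4406 + 1600 = 6006)
1/(5079 + S) = 1/(5079 + 6006) = 1/11085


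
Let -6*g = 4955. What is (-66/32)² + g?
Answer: -630973/768 ≈ -821.58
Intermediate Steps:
g = -4955/6 (g = -⅙*4955 = -4955/6 ≈ -825.83)
(-66/32)² + g = (-66/32)² - 4955/6 = (-66*1/32)² - 4955/6 = (-33/16)² - 4955/6 = 1089/256 - 4955/6 = -630973/768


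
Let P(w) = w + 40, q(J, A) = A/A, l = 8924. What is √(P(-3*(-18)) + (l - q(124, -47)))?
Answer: √9017 ≈ 94.958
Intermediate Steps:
q(J, A) = 1
P(w) = 40 + w
√(P(-3*(-18)) + (l - q(124, -47))) = √((40 - 3*(-18)) + (8924 - 1*1)) = √((40 + 54) + (8924 - 1)) = √(94 + 8923) = √9017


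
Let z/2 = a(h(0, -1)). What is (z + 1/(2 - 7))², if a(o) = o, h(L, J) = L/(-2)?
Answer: 1/25 ≈ 0.040000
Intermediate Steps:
h(L, J) = -L/2 (h(L, J) = L*(-½) = -L/2)
z = 0 (z = 2*(-½*0) = 2*0 = 0)
(z + 1/(2 - 7))² = (0 + 1/(2 - 7))² = (0 + 1/(-5))² = (0 - ⅕)² = (-⅕)² = 1/25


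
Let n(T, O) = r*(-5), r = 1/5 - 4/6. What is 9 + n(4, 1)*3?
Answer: 16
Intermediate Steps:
r = -7/15 (r = 1*(1/5) - 4*1/6 = 1/5 - 2/3 = -7/15 ≈ -0.46667)
n(T, O) = 7/3 (n(T, O) = -7/15*(-5) = 7/3)
9 + n(4, 1)*3 = 9 + (7/3)*3 = 9 + 7 = 16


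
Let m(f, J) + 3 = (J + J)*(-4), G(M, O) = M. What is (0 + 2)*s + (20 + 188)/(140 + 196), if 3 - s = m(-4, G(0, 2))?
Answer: 265/21 ≈ 12.619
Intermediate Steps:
m(f, J) = -3 - 8*J (m(f, J) = -3 + (J + J)*(-4) = -3 + (2*J)*(-4) = -3 - 8*J)
s = 6 (s = 3 - (-3 - 8*0) = 3 - (-3 + 0) = 3 - 1*(-3) = 3 + 3 = 6)
(0 + 2)*s + (20 + 188)/(140 + 196) = (0 + 2)*6 + (20 + 188)/(140 + 196) = 2*6 + 208/336 = 12 + 208*(1/336) = 12 + 13/21 = 265/21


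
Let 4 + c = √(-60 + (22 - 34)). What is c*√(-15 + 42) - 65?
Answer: -65 - 12*√3 + 18*I*√6 ≈ -85.785 + 44.091*I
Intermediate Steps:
c = -4 + 6*I*√2 (c = -4 + √(-60 + (22 - 34)) = -4 + √(-60 - 12) = -4 + √(-72) = -4 + 6*I*√2 ≈ -4.0 + 8.4853*I)
c*√(-15 + 42) - 65 = (-4 + 6*I*√2)*√(-15 + 42) - 65 = (-4 + 6*I*√2)*√27 - 65 = (-4 + 6*I*√2)*(3*√3) - 65 = 3*√3*(-4 + 6*I*√2) - 65 = -65 + 3*√3*(-4 + 6*I*√2)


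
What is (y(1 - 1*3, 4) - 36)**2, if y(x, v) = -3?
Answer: 1521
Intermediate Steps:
(y(1 - 1*3, 4) - 36)**2 = (-3 - 36)**2 = (-39)**2 = 1521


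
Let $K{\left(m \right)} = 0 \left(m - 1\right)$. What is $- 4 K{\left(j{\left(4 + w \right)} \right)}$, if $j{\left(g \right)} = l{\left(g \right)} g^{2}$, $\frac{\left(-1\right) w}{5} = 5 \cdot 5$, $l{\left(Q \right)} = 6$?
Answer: $0$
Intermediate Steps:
$w = -125$ ($w = - 5 \cdot 5 \cdot 5 = \left(-5\right) 25 = -125$)
$j{\left(g \right)} = 6 g^{2}$
$K{\left(m \right)} = 0$ ($K{\left(m \right)} = 0 \left(-1 + m\right) = 0$)
$- 4 K{\left(j{\left(4 + w \right)} \right)} = \left(-4\right) 0 = 0$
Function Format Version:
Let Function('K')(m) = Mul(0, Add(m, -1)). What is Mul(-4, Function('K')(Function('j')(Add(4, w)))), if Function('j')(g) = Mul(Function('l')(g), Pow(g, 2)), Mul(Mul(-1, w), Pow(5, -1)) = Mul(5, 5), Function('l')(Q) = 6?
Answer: 0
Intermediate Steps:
w = -125 (w = Mul(-5, Mul(5, 5)) = Mul(-5, 25) = -125)
Function('j')(g) = Mul(6, Pow(g, 2))
Function('K')(m) = 0 (Function('K')(m) = Mul(0, Add(-1, m)) = 0)
Mul(-4, Function('K')(Function('j')(Add(4, w)))) = Mul(-4, 0) = 0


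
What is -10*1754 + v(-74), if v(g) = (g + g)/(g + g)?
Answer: -17539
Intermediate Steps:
v(g) = 1 (v(g) = (2*g)/((2*g)) = (2*g)*(1/(2*g)) = 1)
-10*1754 + v(-74) = -10*1754 + 1 = -17540 + 1 = -17539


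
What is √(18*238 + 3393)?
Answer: 3*√853 ≈ 87.619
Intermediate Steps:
√(18*238 + 3393) = √(4284 + 3393) = √7677 = 3*√853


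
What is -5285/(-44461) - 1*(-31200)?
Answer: 1387188485/44461 ≈ 31200.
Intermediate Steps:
-5285/(-44461) - 1*(-31200) = -5285*(-1/44461) + 31200 = 5285/44461 + 31200 = 1387188485/44461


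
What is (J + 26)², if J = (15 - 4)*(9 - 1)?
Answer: 12996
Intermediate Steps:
J = 88 (J = 11*8 = 88)
(J + 26)² = (88 + 26)² = 114² = 12996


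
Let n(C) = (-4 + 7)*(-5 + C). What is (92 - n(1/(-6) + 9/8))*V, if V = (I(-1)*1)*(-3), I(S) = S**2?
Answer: -2499/8 ≈ -312.38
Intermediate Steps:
V = -3 (V = ((-1)**2*1)*(-3) = (1*1)*(-3) = 1*(-3) = -3)
n(C) = -15 + 3*C (n(C) = 3*(-5 + C) = -15 + 3*C)
(92 - n(1/(-6) + 9/8))*V = (92 - (-15 + 3*(1/(-6) + 9/8)))*(-3) = (92 - (-15 + 3*(1*(-1/6) + 9*(1/8))))*(-3) = (92 - (-15 + 3*(-1/6 + 9/8)))*(-3) = (92 - (-15 + 3*(23/24)))*(-3) = (92 - (-15 + 23/8))*(-3) = (92 - 1*(-97/8))*(-3) = (92 + 97/8)*(-3) = (833/8)*(-3) = -2499/8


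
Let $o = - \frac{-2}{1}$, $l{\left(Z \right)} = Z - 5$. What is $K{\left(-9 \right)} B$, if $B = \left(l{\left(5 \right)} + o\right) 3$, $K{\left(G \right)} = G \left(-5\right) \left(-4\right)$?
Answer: $-1080$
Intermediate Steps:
$l{\left(Z \right)} = -5 + Z$
$o = 2$ ($o = - \left(-2\right) 1 = \left(-1\right) \left(-2\right) = 2$)
$K{\left(G \right)} = 20 G$ ($K{\left(G \right)} = - 5 G \left(-4\right) = 20 G$)
$B = 6$ ($B = \left(\left(-5 + 5\right) + 2\right) 3 = \left(0 + 2\right) 3 = 2 \cdot 3 = 6$)
$K{\left(-9 \right)} B = 20 \left(-9\right) 6 = \left(-180\right) 6 = -1080$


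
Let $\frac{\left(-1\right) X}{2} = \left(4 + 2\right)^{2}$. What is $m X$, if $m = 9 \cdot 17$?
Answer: $-11016$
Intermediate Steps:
$m = 153$
$X = -72$ ($X = - 2 \left(4 + 2\right)^{2} = - 2 \cdot 6^{2} = \left(-2\right) 36 = -72$)
$m X = 153 \left(-72\right) = -11016$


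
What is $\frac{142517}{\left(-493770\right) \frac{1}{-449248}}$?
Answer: $\frac{32012738608}{246885} \approx 1.2967 \cdot 10^{5}$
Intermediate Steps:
$\frac{142517}{\left(-493770\right) \frac{1}{-449248}} = \frac{142517}{\left(-493770\right) \left(- \frac{1}{449248}\right)} = \frac{142517}{\frac{246885}{224624}} = 142517 \cdot \frac{224624}{246885} = \frac{32012738608}{246885}$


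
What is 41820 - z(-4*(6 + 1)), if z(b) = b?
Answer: 41848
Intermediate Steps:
41820 - z(-4*(6 + 1)) = 41820 - (-4)*(6 + 1) = 41820 - (-4)*7 = 41820 - 1*(-28) = 41820 + 28 = 41848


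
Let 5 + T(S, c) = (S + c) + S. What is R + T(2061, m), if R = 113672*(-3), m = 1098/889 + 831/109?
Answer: -32644991558/96901 ≈ -3.3689e+5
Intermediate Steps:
m = 858441/96901 (m = 1098*(1/889) + 831*(1/109) = 1098/889 + 831/109 = 858441/96901 ≈ 8.8589)
T(S, c) = -5 + c + 2*S (T(S, c) = -5 + ((S + c) + S) = -5 + (c + 2*S) = -5 + c + 2*S)
R = -341016
R + T(2061, m) = -341016 + (-5 + 858441/96901 + 2*2061) = -341016 + (-5 + 858441/96901 + 4122) = -341016 + 399799858/96901 = -32644991558/96901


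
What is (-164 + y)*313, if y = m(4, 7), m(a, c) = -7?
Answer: -53523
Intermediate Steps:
y = -7
(-164 + y)*313 = (-164 - 7)*313 = -171*313 = -53523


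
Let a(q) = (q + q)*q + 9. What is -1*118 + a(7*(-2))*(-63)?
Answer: -25381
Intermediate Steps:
a(q) = 9 + 2*q**2 (a(q) = (2*q)*q + 9 = 2*q**2 + 9 = 9 + 2*q**2)
-1*118 + a(7*(-2))*(-63) = -1*118 + (9 + 2*(7*(-2))**2)*(-63) = -118 + (9 + 2*(-14)**2)*(-63) = -118 + (9 + 2*196)*(-63) = -118 + (9 + 392)*(-63) = -118 + 401*(-63) = -118 - 25263 = -25381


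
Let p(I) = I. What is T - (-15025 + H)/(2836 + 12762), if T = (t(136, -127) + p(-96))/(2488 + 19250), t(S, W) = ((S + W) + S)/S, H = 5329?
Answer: 14231779175/23056714032 ≈ 0.61725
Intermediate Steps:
t(S, W) = (W + 2*S)/S
T = -12911/2956368 (T = ((2 - 127/136) - 96)/(2488 + 19250) = ((2 - 127*1/136) - 96)/21738 = ((2 - 127/136) - 96)*(1/21738) = (145/136 - 96)*(1/21738) = -12911/136*1/21738 = -12911/2956368 ≈ -0.0043672)
T - (-15025 + H)/(2836 + 12762) = -12911/2956368 - (-15025 + 5329)/(2836 + 12762) = -12911/2956368 - (-9696)/15598 = -12911/2956368 - 1*(-4848/7799) = -12911/2956368 + 4848/7799 = 14231779175/23056714032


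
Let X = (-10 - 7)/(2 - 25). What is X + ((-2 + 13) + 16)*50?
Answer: 31067/23 ≈ 1350.7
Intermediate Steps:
X = 17/23 (X = -17/(-23) = -17*(-1/23) = 17/23 ≈ 0.73913)
X + ((-2 + 13) + 16)*50 = 17/23 + ((-2 + 13) + 16)*50 = 17/23 + (11 + 16)*50 = 17/23 + 27*50 = 17/23 + 1350 = 31067/23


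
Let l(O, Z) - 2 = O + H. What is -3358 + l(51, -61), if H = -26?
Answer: -3331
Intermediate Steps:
l(O, Z) = -24 + O (l(O, Z) = 2 + (O - 26) = 2 + (-26 + O) = -24 + O)
-3358 + l(51, -61) = -3358 + (-24 + 51) = -3358 + 27 = -3331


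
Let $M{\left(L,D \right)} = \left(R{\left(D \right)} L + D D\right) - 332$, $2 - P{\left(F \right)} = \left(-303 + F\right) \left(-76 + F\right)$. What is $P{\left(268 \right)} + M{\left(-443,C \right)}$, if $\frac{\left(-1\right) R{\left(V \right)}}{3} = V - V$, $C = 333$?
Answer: $117279$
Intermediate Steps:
$R{\left(V \right)} = 0$ ($R{\left(V \right)} = - 3 \left(V - V\right) = \left(-3\right) 0 = 0$)
$P{\left(F \right)} = 2 - \left(-303 + F\right) \left(-76 + F\right)$
$M{\left(L,D \right)} = -332 + D^{2}$ ($M{\left(L,D \right)} = \left(0 L + D D\right) - 332 = \left(0 + D^{2}\right) - 332 = D^{2} - 332 = -332 + D^{2}$)
$P{\left(268 \right)} + M{\left(-443,C \right)} = \left(-23026 - 268^{2} + 379 \cdot 268\right) - \left(332 - 333^{2}\right) = \left(-23026 - 71824 + 101572\right) + \left(-332 + 110889\right) = \left(-23026 - 71824 + 101572\right) + 110557 = 6722 + 110557 = 117279$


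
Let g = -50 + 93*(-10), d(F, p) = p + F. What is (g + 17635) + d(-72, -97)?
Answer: 16486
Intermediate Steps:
d(F, p) = F + p
g = -980 (g = -50 - 930 = -980)
(g + 17635) + d(-72, -97) = (-980 + 17635) + (-72 - 97) = 16655 - 169 = 16486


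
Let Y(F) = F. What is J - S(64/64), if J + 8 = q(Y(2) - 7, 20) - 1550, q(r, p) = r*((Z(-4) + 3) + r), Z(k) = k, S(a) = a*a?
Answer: -1529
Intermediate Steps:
S(a) = a²
q(r, p) = r*(-1 + r) (q(r, p) = r*((-4 + 3) + r) = r*(-1 + r))
J = -1528 (J = -8 + ((2 - 7)*(-1 + (2 - 7)) - 1550) = -8 + (-5*(-1 - 5) - 1550) = -8 + (-5*(-6) - 1550) = -8 + (30 - 1550) = -8 - 1520 = -1528)
J - S(64/64) = -1528 - (64/64)² = -1528 - (64*(1/64))² = -1528 - 1*1² = -1528 - 1*1 = -1528 - 1 = -1529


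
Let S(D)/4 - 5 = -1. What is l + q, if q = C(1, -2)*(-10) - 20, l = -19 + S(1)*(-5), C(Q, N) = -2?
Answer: -99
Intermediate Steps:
S(D) = 16 (S(D) = 20 + 4*(-1) = 20 - 4 = 16)
l = -99 (l = -19 + 16*(-5) = -19 - 80 = -99)
q = 0 (q = -2*(-10) - 20 = 20 - 20 = 0)
l + q = -99 + 0 = -99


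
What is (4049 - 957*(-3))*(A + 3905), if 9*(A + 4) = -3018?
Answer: 74023240/3 ≈ 2.4674e+7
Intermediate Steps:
A = -1018/3 (A = -4 + (1/9)*(-3018) = -4 - 1006/3 = -1018/3 ≈ -339.33)
(4049 - 957*(-3))*(A + 3905) = (4049 - 957*(-3))*(-1018/3 + 3905) = (4049 + 2871)*(10697/3) = 6920*(10697/3) = 74023240/3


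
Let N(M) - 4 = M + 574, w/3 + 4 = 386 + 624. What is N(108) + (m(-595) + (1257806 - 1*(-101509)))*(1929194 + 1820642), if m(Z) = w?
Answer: 5108525328074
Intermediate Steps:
w = 3018 (w = -12 + 3*(386 + 624) = -12 + 3*1010 = -12 + 3030 = 3018)
m(Z) = 3018
N(M) = 578 + M (N(M) = 4 + (M + 574) = 4 + (574 + M) = 578 + M)
N(108) + (m(-595) + (1257806 - 1*(-101509)))*(1929194 + 1820642) = (578 + 108) + (3018 + (1257806 - 1*(-101509)))*(1929194 + 1820642) = 686 + (3018 + (1257806 + 101509))*3749836 = 686 + (3018 + 1359315)*3749836 = 686 + 1362333*3749836 = 686 + 5108525327388 = 5108525328074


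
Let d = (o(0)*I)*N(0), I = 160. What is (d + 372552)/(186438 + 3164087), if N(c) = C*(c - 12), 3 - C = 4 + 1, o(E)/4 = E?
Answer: 372552/3350525 ≈ 0.11119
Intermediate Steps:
o(E) = 4*E
C = -2 (C = 3 - (4 + 1) = 3 - 1*5 = 3 - 5 = -2)
N(c) = 24 - 2*c (N(c) = -2*(c - 12) = -2*(-12 + c) = 24 - 2*c)
d = 0 (d = ((4*0)*160)*(24 - 2*0) = (0*160)*(24 + 0) = 0*24 = 0)
(d + 372552)/(186438 + 3164087) = (0 + 372552)/(186438 + 3164087) = 372552/3350525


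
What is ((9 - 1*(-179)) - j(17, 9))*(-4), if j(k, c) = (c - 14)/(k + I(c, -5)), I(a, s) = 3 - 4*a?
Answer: -3003/4 ≈ -750.75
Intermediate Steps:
j(k, c) = (-14 + c)/(3 + k - 4*c) (j(k, c) = (c - 14)/(k + (3 - 4*c)) = (-14 + c)/(3 + k - 4*c))
((9 - 1*(-179)) - j(17, 9))*(-4) = ((9 - 1*(-179)) - (-14 + 9)/(3 + 17 - 4*9))*(-4) = ((9 + 179) - (-5)/(3 + 17 - 36))*(-4) = (188 - (-5)/(-16))*(-4) = (188 - (-1)*(-5)/16)*(-4) = (188 - 1*5/16)*(-4) = (188 - 5/16)*(-4) = (3003/16)*(-4) = -3003/4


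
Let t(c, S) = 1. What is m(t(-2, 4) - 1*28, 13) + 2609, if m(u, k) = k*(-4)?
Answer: 2557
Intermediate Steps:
m(u, k) = -4*k
m(t(-2, 4) - 1*28, 13) + 2609 = -4*13 + 2609 = -52 + 2609 = 2557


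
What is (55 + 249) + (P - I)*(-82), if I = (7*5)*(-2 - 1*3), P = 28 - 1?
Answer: -16260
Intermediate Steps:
P = 27
I = -175 (I = 35*(-2 - 3) = 35*(-5) = -175)
(55 + 249) + (P - I)*(-82) = (55 + 249) + (27 - 1*(-175))*(-82) = 304 + (27 + 175)*(-82) = 304 + 202*(-82) = 304 - 16564 = -16260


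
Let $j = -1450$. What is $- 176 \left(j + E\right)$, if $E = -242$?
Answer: $297792$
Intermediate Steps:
$- 176 \left(j + E\right) = - 176 \left(-1450 - 242\right) = \left(-176\right) \left(-1692\right) = 297792$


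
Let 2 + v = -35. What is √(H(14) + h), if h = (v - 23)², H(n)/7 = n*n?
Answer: 2*√1243 ≈ 70.512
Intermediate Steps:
v = -37 (v = -2 - 35 = -37)
H(n) = 7*n² (H(n) = 7*(n*n) = 7*n²)
h = 3600 (h = (-37 - 23)² = (-60)² = 3600)
√(H(14) + h) = √(7*14² + 3600) = √(7*196 + 3600) = √(1372 + 3600) = √4972 = 2*√1243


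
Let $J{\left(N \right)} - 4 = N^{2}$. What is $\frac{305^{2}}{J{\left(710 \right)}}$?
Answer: $\frac{1525}{8264} \approx 0.18454$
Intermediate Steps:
$J{\left(N \right)} = 4 + N^{2}$
$\frac{305^{2}}{J{\left(710 \right)}} = \frac{305^{2}}{4 + 710^{2}} = \frac{93025}{4 + 504100} = \frac{93025}{504104} = 93025 \cdot \frac{1}{504104} = \frac{1525}{8264}$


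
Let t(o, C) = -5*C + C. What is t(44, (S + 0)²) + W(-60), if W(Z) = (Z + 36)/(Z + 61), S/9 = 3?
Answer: -2940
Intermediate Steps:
S = 27 (S = 9*3 = 27)
t(o, C) = -4*C
W(Z) = (36 + Z)/(61 + Z)
t(44, (S + 0)²) + W(-60) = -4*(27 + 0)² + (36 - 60)/(61 - 60) = -4*27² - 24/1 = -4*729 + 1*(-24) = -2916 - 24 = -2940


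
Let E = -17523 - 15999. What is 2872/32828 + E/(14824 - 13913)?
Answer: -274460956/7476577 ≈ -36.709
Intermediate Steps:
E = -33522
2872/32828 + E/(14824 - 13913) = 2872/32828 - 33522/(14824 - 13913) = 2872*(1/32828) - 33522/911 = 718/8207 - 33522*1/911 = 718/8207 - 33522/911 = -274460956/7476577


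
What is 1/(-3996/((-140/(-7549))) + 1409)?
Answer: -35/7492136 ≈ -4.6716e-6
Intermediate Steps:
1/(-3996/((-140/(-7549))) + 1409) = 1/(-3996/((-140*(-1/7549))) + 1409) = 1/(-3996/140/7549 + 1409) = 1/(-3996*7549/140 + 1409) = 1/(-7541451/35 + 1409) = 1/(-7492136/35) = -35/7492136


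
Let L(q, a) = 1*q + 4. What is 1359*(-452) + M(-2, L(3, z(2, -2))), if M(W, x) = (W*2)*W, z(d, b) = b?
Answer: -614260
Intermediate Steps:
L(q, a) = 4 + q (L(q, a) = q + 4 = 4 + q)
M(W, x) = 2*W**2 (M(W, x) = (2*W)*W = 2*W**2)
1359*(-452) + M(-2, L(3, z(2, -2))) = 1359*(-452) + 2*(-2)**2 = -614268 + 2*4 = -614268 + 8 = -614260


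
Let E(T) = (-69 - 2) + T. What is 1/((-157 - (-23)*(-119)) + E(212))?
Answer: -1/2753 ≈ -0.00036324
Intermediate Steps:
E(T) = -71 + T
1/((-157 - (-23)*(-119)) + E(212)) = 1/((-157 - (-23)*(-119)) + (-71 + 212)) = 1/((-157 - 23*119) + 141) = 1/((-157 - 2737) + 141) = 1/(-2894 + 141) = 1/(-2753) = -1/2753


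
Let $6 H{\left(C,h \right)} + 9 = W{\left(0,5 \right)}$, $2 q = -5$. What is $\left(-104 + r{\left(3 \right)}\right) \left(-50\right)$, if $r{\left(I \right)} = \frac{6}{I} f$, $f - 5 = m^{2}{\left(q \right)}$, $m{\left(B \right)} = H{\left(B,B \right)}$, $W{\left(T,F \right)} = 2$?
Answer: $\frac{41075}{9} \approx 4563.9$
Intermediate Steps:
$q = - \frac{5}{2}$ ($q = \frac{1}{2} \left(-5\right) = - \frac{5}{2} \approx -2.5$)
$H{\left(C,h \right)} = - \frac{7}{6}$ ($H{\left(C,h \right)} = - \frac{3}{2} + \frac{1}{6} \cdot 2 = - \frac{3}{2} + \frac{1}{3} = - \frac{7}{6}$)
$m{\left(B \right)} = - \frac{7}{6}$
$f = \frac{229}{36}$ ($f = 5 + \left(- \frac{7}{6}\right)^{2} = 5 + \frac{49}{36} = \frac{229}{36} \approx 6.3611$)
$r{\left(I \right)} = \frac{229}{6 I}$ ($r{\left(I \right)} = \frac{6}{I} \frac{229}{36} = \frac{229}{6 I}$)
$\left(-104 + r{\left(3 \right)}\right) \left(-50\right) = \left(-104 + \frac{229}{6 \cdot 3}\right) \left(-50\right) = \left(-104 + \frac{229}{6} \cdot \frac{1}{3}\right) \left(-50\right) = \left(-104 + \frac{229}{18}\right) \left(-50\right) = \left(- \frac{1643}{18}\right) \left(-50\right) = \frac{41075}{9}$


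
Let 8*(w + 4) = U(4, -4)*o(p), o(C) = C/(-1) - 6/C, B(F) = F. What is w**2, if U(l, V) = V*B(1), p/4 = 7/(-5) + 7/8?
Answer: 822649/19600 ≈ 41.972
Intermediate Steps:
p = -21/10 (p = 4*(7/(-5) + 7/8) = 4*(7*(-1/5) + 7*(1/8)) = 4*(-7/5 + 7/8) = 4*(-21/40) = -21/10 ≈ -2.1000)
o(C) = -C - 6/C (o(C) = C*(-1) - 6/C = -C - 6/C)
U(l, V) = V (U(l, V) = V*1 = V)
w = -907/140 (w = -4 + (-4*(-1*(-21/10) - 6/(-21/10)))/8 = -4 + (-4*(21/10 - 6*(-10/21)))/8 = -4 + (-4*(21/10 + 20/7))/8 = -4 + (-4*347/70)/8 = -4 + (1/8)*(-694/35) = -4 - 347/140 = -907/140 ≈ -6.4786)
w**2 = (-907/140)**2 = 822649/19600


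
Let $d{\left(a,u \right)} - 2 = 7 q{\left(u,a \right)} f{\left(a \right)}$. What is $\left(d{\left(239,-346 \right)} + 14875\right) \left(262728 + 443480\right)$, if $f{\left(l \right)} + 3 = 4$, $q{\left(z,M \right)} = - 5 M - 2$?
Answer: $4588939584$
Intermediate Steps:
$q{\left(z,M \right)} = -2 - 5 M$
$f{\left(l \right)} = 1$ ($f{\left(l \right)} = -3 + 4 = 1$)
$d{\left(a,u \right)} = -12 - 35 a$ ($d{\left(a,u \right)} = 2 + 7 \left(-2 - 5 a\right) 1 = 2 + \left(-14 - 35 a\right) 1 = 2 - \left(14 + 35 a\right) = -12 - 35 a$)
$\left(d{\left(239,-346 \right)} + 14875\right) \left(262728 + 443480\right) = \left(\left(-12 - 8365\right) + 14875\right) \left(262728 + 443480\right) = \left(\left(-12 - 8365\right) + 14875\right) 706208 = \left(-8377 + 14875\right) 706208 = 6498 \cdot 706208 = 4588939584$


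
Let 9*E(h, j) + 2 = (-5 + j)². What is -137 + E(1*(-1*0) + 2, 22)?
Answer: -946/9 ≈ -105.11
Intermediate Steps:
E(h, j) = -2/9 + (-5 + j)²/9
-137 + E(1*(-1*0) + 2, 22) = -137 + (-2/9 + (-5 + 22)²/9) = -137 + (-2/9 + (⅑)*17²) = -137 + (-2/9 + (⅑)*289) = -137 + (-2/9 + 289/9) = -137 + 287/9 = -946/9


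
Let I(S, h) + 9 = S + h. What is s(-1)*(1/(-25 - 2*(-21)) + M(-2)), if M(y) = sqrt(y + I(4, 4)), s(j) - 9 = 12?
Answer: 21/17 + 21*I*sqrt(3) ≈ 1.2353 + 36.373*I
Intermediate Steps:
I(S, h) = -9 + S + h (I(S, h) = -9 + (S + h) = -9 + S + h)
s(j) = 21 (s(j) = 9 + 12 = 21)
M(y) = sqrt(-1 + y) (M(y) = sqrt(y + (-9 + 4 + 4)) = sqrt(y - 1) = sqrt(-1 + y))
s(-1)*(1/(-25 - 2*(-21)) + M(-2)) = 21*(1/(-25 - 2*(-21)) + sqrt(-1 - 2)) = 21*(1/(-25 + 42) + sqrt(-3)) = 21*(1/17 + I*sqrt(3)) = 21/17 + 21*I*sqrt(3)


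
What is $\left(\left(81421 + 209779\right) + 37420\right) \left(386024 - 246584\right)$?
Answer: $45822772800$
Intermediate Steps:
$\left(\left(81421 + 209779\right) + 37420\right) \left(386024 - 246584\right) = \left(291200 + 37420\right) 139440 = 328620 \cdot 139440 = 45822772800$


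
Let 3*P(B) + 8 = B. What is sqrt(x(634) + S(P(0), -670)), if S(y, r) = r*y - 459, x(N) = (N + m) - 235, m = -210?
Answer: 5*sqrt(546)/3 ≈ 38.944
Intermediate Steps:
P(B) = -8/3 + B/3
x(N) = -445 + N (x(N) = (N - 210) - 235 = (-210 + N) - 235 = -445 + N)
S(y, r) = -459 + r*y
sqrt(x(634) + S(P(0), -670)) = sqrt((-445 + 634) + (-459 - 670*(-8/3 + (1/3)*0))) = sqrt(189 + (-459 - 670*(-8/3 + 0))) = sqrt(189 + (-459 - 670*(-8/3))) = sqrt(189 + (-459 + 5360/3)) = sqrt(189 + 3983/3) = sqrt(4550/3) = 5*sqrt(546)/3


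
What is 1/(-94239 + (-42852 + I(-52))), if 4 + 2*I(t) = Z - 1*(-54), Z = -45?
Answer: -2/274177 ≈ -7.2946e-6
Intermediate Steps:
I(t) = 5/2 (I(t) = -2 + (-45 - 1*(-54))/2 = -2 + (-45 + 54)/2 = -2 + (1/2)*9 = -2 + 9/2 = 5/2)
1/(-94239 + (-42852 + I(-52))) = 1/(-94239 + (-42852 + 5/2)) = 1/(-94239 - 85699/2) = 1/(-274177/2) = -2/274177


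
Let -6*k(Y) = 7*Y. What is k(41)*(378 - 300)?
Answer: -3731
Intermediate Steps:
k(Y) = -7*Y/6
k(41)*(378 - 300) = (-7/6*41)*(378 - 300) = -287/6*78 = -3731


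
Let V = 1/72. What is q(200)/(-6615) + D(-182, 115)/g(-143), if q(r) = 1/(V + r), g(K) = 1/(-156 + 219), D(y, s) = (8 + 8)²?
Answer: 170710606072/10584735 ≈ 16128.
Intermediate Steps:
V = 1/72 ≈ 0.013889
D(y, s) = 256 (D(y, s) = 16² = 256)
g(K) = 1/63
q(r) = 1/(1/72 + r)
q(200)/(-6615) + D(-182, 115)/g(-143) = (72/(1 + 72*200))/(-6615) + 256/(1/63) = (72/(1 + 14400))*(-1/6615) + 256*63 = (72/14401)*(-1/6615) + 16128 = -8/10584735 + 16128 = 170710606072/10584735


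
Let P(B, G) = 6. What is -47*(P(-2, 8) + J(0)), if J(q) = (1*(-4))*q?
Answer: -282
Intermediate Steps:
J(q) = -4*q
-47*(P(-2, 8) + J(0)) = -47*(6 - 4*0) = -47*(6 + 0) = -47*6 = -282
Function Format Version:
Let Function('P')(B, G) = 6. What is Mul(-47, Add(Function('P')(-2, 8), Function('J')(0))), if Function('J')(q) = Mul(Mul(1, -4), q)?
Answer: -282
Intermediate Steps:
Function('J')(q) = Mul(-4, q)
Mul(-47, Add(Function('P')(-2, 8), Function('J')(0))) = Mul(-47, Add(6, Mul(-4, 0))) = Mul(-47, Add(6, 0)) = Mul(-47, 6) = -282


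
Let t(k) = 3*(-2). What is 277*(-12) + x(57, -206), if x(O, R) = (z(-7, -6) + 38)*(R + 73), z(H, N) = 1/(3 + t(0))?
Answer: -25001/3 ≈ -8333.7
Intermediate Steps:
t(k) = -6
z(H, N) = -⅓ (z(H, N) = 1/(3 - 6) = 1/(-3) = -⅓)
x(O, R) = 8249/3 + 113*R/3 (x(O, R) = (-⅓ + 38)*(R + 73) = 113*(73 + R)/3 = 8249/3 + 113*R/3)
277*(-12) + x(57, -206) = 277*(-12) + (8249/3 + (113/3)*(-206)) = -3324 + (8249/3 - 23278/3) = -3324 - 15029/3 = -25001/3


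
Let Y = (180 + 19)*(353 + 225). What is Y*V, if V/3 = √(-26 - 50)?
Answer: 690132*I*√19 ≈ 3.0082e+6*I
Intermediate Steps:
Y = 115022 (Y = 199*578 = 115022)
V = 6*I*√19 (V = 3*√(-26 - 50) = 3*√(-76) = 3*(2*I*√19) = 6*I*√19 ≈ 26.153*I)
Y*V = 115022*(6*I*√19) = 690132*I*√19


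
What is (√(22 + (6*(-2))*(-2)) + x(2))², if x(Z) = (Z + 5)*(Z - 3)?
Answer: (7 - √46)² ≈ 0.047380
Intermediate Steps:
x(Z) = (-3 + Z)*(5 + Z) (x(Z) = (5 + Z)*(-3 + Z) = (-3 + Z)*(5 + Z))
(√(22 + (6*(-2))*(-2)) + x(2))² = (√(22 + (6*(-2))*(-2)) + (-15 + 2² + 2*2))² = (√(22 - 12*(-2)) + (-15 + 4 + 4))² = (√(22 + 24) - 7)² = (√46 - 7)² = (-7 + √46)²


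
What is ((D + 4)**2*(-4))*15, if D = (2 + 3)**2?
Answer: -50460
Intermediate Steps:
D = 25 (D = 5**2 = 25)
((D + 4)**2*(-4))*15 = ((25 + 4)**2*(-4))*15 = (29**2*(-4))*15 = (841*(-4))*15 = -3364*15 = -50460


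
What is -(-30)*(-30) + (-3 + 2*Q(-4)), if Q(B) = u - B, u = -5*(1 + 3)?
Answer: -935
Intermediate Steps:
u = -20 (u = -5*4 = -20)
Q(B) = -20 - B
-(-30)*(-30) + (-3 + 2*Q(-4)) = -(-30)*(-30) + (-3 + 2*(-20 - 1*(-4))) = -30*30 + (-3 + 2*(-20 + 4)) = -900 + (-3 + 2*(-16)) = -900 + (-3 - 32) = -900 - 35 = -935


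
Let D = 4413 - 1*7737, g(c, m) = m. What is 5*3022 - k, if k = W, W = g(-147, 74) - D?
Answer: 11712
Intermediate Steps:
D = -3324 (D = 4413 - 7737 = -3324)
W = 3398 (W = 74 - 1*(-3324) = 74 + 3324 = 3398)
k = 3398
5*3022 - k = 5*3022 - 1*3398 = 15110 - 3398 = 11712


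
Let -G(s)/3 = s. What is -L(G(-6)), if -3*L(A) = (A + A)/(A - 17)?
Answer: 12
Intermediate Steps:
G(s) = -3*s
L(A) = -2*A/(3*(-17 + A)) (L(A) = -(A + A)/(3*(A - 17)) = -2*A/(3*(-17 + A)))
-L(G(-6)) = -(-2)*(-3*(-6))/(-51 + 3*(-3*(-6))) = -(-2)*18/(-51 + 3*18) = -(-2)*18/(-51 + 54) = -(-2)*18/3 = -1*(-12) = 12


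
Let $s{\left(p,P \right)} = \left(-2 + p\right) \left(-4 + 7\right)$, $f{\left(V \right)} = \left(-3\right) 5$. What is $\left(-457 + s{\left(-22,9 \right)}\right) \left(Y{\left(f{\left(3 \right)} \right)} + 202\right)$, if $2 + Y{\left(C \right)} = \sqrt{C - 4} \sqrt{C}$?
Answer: $-105800 + 529 \sqrt{285} \approx -96870.0$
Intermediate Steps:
$f{\left(V \right)} = -15$
$s{\left(p,P \right)} = -6 + 3 p$ ($s{\left(p,P \right)} = \left(-2 + p\right) 3 = -6 + 3 p$)
$Y{\left(C \right)} = -2 + \sqrt{C} \sqrt{-4 + C}$ ($Y{\left(C \right)} = -2 + \sqrt{C - 4} \sqrt{C} = -2 + \sqrt{-4 + C} \sqrt{C} = -2 + \sqrt{C} \sqrt{-4 + C}$)
$\left(-457 + s{\left(-22,9 \right)}\right) \left(Y{\left(f{\left(3 \right)} \right)} + 202\right) = \left(-457 + \left(-6 + 3 \left(-22\right)\right)\right) \left(\left(-2 + \sqrt{-15} \sqrt{-4 - 15}\right) + 202\right) = \left(-457 - 72\right) \left(\left(-2 + i \sqrt{15} \sqrt{-19}\right) + 202\right) = \left(-457 - 72\right) \left(\left(-2 + i \sqrt{15} i \sqrt{19}\right) + 202\right) = - 529 \left(\left(-2 - \sqrt{285}\right) + 202\right) = - 529 \left(200 - \sqrt{285}\right) = -105800 + 529 \sqrt{285}$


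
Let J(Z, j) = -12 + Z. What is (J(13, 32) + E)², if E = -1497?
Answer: 2238016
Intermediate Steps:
(J(13, 32) + E)² = ((-12 + 13) - 1497)² = (1 - 1497)² = (-1496)² = 2238016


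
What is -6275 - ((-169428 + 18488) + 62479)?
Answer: 82186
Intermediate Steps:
-6275 - ((-169428 + 18488) + 62479) = -6275 - (-150940 + 62479) = -6275 - 1*(-88461) = -6275 + 88461 = 82186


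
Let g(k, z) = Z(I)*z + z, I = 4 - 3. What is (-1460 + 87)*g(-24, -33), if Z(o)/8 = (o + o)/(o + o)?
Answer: 407781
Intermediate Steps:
I = 1
Z(o) = 8 (Z(o) = 8*((o + o)/(o + o)) = 8*((2*o)/((2*o))) = 8*((2*o)*(1/(2*o))) = 8*1 = 8)
g(k, z) = 9*z (g(k, z) = 8*z + z = 9*z)
(-1460 + 87)*g(-24, -33) = (-1460 + 87)*(9*(-33)) = -1373*(-297) = 407781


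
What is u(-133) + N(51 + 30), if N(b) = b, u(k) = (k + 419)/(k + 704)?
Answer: 46537/571 ≈ 81.501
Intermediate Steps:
u(k) = (419 + k)/(704 + k)
u(-133) + N(51 + 30) = (419 - 133)/(704 - 133) + (51 + 30) = 286/571 + 81 = 46537/571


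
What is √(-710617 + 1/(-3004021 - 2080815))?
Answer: 16423*I*√17030386973/2542418 ≈ 842.98*I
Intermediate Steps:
√(-710617 + 1/(-3004021 - 2080815)) = √(-710617 + 1/(-5084836)) = √(-710617 - 1/5084836) = √(-3613370903813/5084836) = 16423*I*√17030386973/2542418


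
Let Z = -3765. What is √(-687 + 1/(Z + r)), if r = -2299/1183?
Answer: I*√13642833391113334/4456294 ≈ 26.211*I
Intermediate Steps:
r = -2299/1183 (r = -2299*1/1183 = -2299/1183 ≈ -1.9434)
√(-687 + 1/(Z + r)) = √(-687 + 1/(-3765 - 2299/1183)) = √(-687 + 1/(-4456294/1183)) = √(-687 - 1183/4456294) = √(-3061475161/4456294) = I*√13642833391113334/4456294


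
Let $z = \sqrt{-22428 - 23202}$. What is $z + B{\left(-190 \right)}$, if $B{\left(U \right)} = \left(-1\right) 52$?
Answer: $-52 + 39 i \sqrt{30} \approx -52.0 + 213.61 i$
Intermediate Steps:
$B{\left(U \right)} = -52$
$z = 39 i \sqrt{30}$ ($z = \sqrt{-45630} = 39 i \sqrt{30} \approx 213.61 i$)
$z + B{\left(-190 \right)} = 39 i \sqrt{30} - 52 = -52 + 39 i \sqrt{30}$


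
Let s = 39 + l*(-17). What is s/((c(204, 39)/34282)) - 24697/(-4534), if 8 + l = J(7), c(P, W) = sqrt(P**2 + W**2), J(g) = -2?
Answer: 24697/4534 + 7164938*sqrt(4793)/14379 ≈ 34503.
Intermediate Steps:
l = -10 (l = -8 - 2 = -10)
s = 209 (s = 39 - 10*(-17) = 39 + 170 = 209)
s/((c(204, 39)/34282)) - 24697/(-4534) = 209/((sqrt(204**2 + 39**2)/34282)) - 24697/(-4534) = 209/((sqrt(41616 + 1521)*(1/34282))) - 24697*(-1/4534) = 209/((sqrt(43137)*(1/34282))) + 24697/4534 = 209/(((3*sqrt(4793))*(1/34282))) + 24697/4534 = 209/((3*sqrt(4793)/34282)) + 24697/4534 = 209*(34282*sqrt(4793)/14379) + 24697/4534 = 7164938*sqrt(4793)/14379 + 24697/4534 = 24697/4534 + 7164938*sqrt(4793)/14379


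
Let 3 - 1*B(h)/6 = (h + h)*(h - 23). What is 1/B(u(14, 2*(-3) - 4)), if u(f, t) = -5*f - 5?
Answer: -1/88182 ≈ -1.1340e-5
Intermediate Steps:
u(f, t) = -5 - 5*f
B(h) = 18 - 12*h*(-23 + h) (B(h) = 18 - 6*(h + h)*(h - 23) = 18 - 6*2*h*(-23 + h) = 18 - 12*h*(-23 + h))
1/B(u(14, 2*(-3) - 4)) = 1/(18 - 12*(-5 - 5*14)² + 276*(-5 - 5*14)) = 1/(18 - 12*(-5 - 70)² + 276*(-5 - 70)) = 1/(18 - 12*(-75)² + 276*(-75)) = 1/(18 - 12*5625 - 20700) = 1/(18 - 67500 - 20700) = 1/(-88182) = -1/88182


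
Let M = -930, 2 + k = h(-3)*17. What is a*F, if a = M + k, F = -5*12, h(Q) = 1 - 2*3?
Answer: 61020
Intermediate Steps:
h(Q) = -5 (h(Q) = 1 - 6 = -5)
F = -60
k = -87 (k = -2 - 5*17 = -2 - 85 = -87)
a = -1017 (a = -930 - 87 = -1017)
a*F = -1017*(-60) = 61020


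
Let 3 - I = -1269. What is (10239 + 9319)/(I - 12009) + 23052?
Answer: 247489766/10737 ≈ 23050.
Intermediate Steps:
I = 1272 (I = 3 - 1*(-1269) = 3 + 1269 = 1272)
(10239 + 9319)/(I - 12009) + 23052 = (10239 + 9319)/(1272 - 12009) + 23052 = 19558/(-10737) + 23052 = 19558*(-1/10737) + 23052 = -19558/10737 + 23052 = 247489766/10737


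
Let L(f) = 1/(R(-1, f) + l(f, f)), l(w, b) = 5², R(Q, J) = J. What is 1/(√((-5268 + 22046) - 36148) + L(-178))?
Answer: -153/453432331 - 23409*I*√19370/453432331 ≈ -3.3743e-7 - 0.0071851*I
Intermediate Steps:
l(w, b) = 25
L(f) = 1/(25 + f) (L(f) = 1/(f + 25) = 1/(25 + f))
1/(√((-5268 + 22046) - 36148) + L(-178)) = 1/(√((-5268 + 22046) - 36148) + 1/(25 - 178)) = 1/(√(16778 - 36148) + 1/(-153)) = 1/(√(-19370) - 1/153) = 1/(I*√19370 - 1/153) = 1/(-1/153 + I*√19370)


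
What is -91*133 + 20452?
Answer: 8349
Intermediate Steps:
-91*133 + 20452 = -12103 + 20452 = 8349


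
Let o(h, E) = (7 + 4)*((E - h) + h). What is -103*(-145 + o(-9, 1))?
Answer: 13802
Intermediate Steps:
o(h, E) = 11*E
-103*(-145 + o(-9, 1)) = -103*(-145 + 11*1) = -103*(-145 + 11) = -103*(-134) = 13802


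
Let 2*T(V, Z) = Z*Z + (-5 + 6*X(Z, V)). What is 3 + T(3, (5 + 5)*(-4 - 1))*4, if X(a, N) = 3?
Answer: 5029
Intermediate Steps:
T(V, Z) = 13/2 + Z**2/2 (T(V, Z) = (Z*Z + (-5 + 6*3))/2 = (Z**2 + (-5 + 18))/2 = (Z**2 + 13)/2 = (13 + Z**2)/2 = 13/2 + Z**2/2)
3 + T(3, (5 + 5)*(-4 - 1))*4 = 3 + (13/2 + ((5 + 5)*(-4 - 1))**2/2)*4 = 3 + (13/2 + (10*(-5))**2/2)*4 = 3 + (13/2 + (1/2)*(-50)**2)*4 = 3 + (13/2 + (1/2)*2500)*4 = 3 + (13/2 + 1250)*4 = 3 + (2513/2)*4 = 3 + 5026 = 5029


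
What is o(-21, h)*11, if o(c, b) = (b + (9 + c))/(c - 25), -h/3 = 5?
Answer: 297/46 ≈ 6.4565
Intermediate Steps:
h = -15 (h = -3*5 = -15)
o(c, b) = (9 + b + c)/(-25 + c)
o(-21, h)*11 = ((9 - 15 - 21)/(-25 - 21))*11 = (-27/(-46))*11 = -1/46*(-27)*11 = (27/46)*11 = 297/46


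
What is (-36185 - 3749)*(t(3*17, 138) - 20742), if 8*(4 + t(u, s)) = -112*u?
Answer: 856983640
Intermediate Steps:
t(u, s) = -4 - 14*u (t(u, s) = -4 + (-112*u)/8 = -4 - 14*u)
(-36185 - 3749)*(t(3*17, 138) - 20742) = (-36185 - 3749)*((-4 - 42*17) - 20742) = -39934*((-4 - 14*51) - 20742) = -39934*((-4 - 714) - 20742) = -39934*(-718 - 20742) = -39934*(-21460) = 856983640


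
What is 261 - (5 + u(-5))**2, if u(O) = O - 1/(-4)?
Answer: 4175/16 ≈ 260.94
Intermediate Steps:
u(O) = 1/4 + O (u(O) = O - 1*(-1/4) = O + 1/4 = 1/4 + O)
261 - (5 + u(-5))**2 = 261 - (5 + (1/4 - 5))**2 = 261 - (5 - 19/4)**2 = 261 - (1/4)**2 = 261 - 1*1/16 = 261 - 1/16 = 4175/16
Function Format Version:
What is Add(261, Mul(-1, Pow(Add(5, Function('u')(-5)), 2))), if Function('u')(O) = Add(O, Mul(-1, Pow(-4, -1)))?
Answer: Rational(4175, 16) ≈ 260.94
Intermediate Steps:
Function('u')(O) = Add(Rational(1, 4), O) (Function('u')(O) = Add(O, Mul(-1, Rational(-1, 4))) = Add(O, Rational(1, 4)) = Add(Rational(1, 4), O))
Add(261, Mul(-1, Pow(Add(5, Function('u')(-5)), 2))) = Add(261, Mul(-1, Pow(Add(5, Add(Rational(1, 4), -5)), 2))) = Add(261, Mul(-1, Pow(Add(5, Rational(-19, 4)), 2))) = Add(261, Mul(-1, Pow(Rational(1, 4), 2))) = Add(261, Mul(-1, Rational(1, 16))) = Add(261, Rational(-1, 16)) = Rational(4175, 16)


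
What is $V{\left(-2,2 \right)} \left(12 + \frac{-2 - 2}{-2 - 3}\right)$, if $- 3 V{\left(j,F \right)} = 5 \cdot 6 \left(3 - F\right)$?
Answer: $-128$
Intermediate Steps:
$V{\left(j,F \right)} = -30 + 10 F$ ($V{\left(j,F \right)} = - \frac{5 \cdot 6 \left(3 - F\right)}{3} = - \frac{30 \left(3 - F\right)}{3} = - \frac{90 - 30 F}{3} = -30 + 10 F$)
$V{\left(-2,2 \right)} \left(12 + \frac{-2 - 2}{-2 - 3}\right) = \left(-30 + 10 \cdot 2\right) \left(12 + \frac{-2 - 2}{-2 - 3}\right) = \left(-30 + 20\right) \left(12 - \frac{4}{-5}\right) = - 10 \left(12 - - \frac{4}{5}\right) = - 10 \left(12 + \frac{4}{5}\right) = \left(-10\right) \frac{64}{5} = -128$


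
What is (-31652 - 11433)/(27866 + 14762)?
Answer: -43085/42628 ≈ -1.0107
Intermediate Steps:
(-31652 - 11433)/(27866 + 14762) = -43085/42628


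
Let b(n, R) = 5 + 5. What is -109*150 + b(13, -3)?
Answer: -16340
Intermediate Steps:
b(n, R) = 10
-109*150 + b(13, -3) = -109*150 + 10 = -16350 + 10 = -16340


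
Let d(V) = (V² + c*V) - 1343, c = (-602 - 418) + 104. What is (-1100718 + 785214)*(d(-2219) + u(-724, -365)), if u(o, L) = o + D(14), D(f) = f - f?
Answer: -2194171936992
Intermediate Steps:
c = -916 (c = -1020 + 104 = -916)
d(V) = -1343 + V² - 916*V (d(V) = (V² - 916*V) - 1343 = -1343 + V² - 916*V)
D(f) = 0
u(o, L) = o (u(o, L) = o + 0 = o)
(-1100718 + 785214)*(d(-2219) + u(-724, -365)) = (-1100718 + 785214)*((-1343 + (-2219)² - 916*(-2219)) - 724) = -315504*((-1343 + 4923961 + 2032604) - 724) = -315504*(6955222 - 724) = -315504*6954498 = -2194171936992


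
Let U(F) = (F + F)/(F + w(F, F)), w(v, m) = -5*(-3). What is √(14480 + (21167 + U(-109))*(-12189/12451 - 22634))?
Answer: 3*I*√18232051292207743442/585197 ≈ 21890.0*I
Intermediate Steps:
w(v, m) = 15
U(F) = 2*F/(15 + F) (U(F) = (F + F)/(F + 15) = (2*F)/(15 + F) = 2*F/(15 + F))
√(14480 + (21167 + U(-109))*(-12189/12451 - 22634)) = √(14480 + (21167 + 2*(-109)/(15 - 109))*(-12189/12451 - 22634)) = √(14480 + (21167 + 2*(-109)/(-94))*(-12189*1/12451 - 22634)) = √(14480 + (21167 + 2*(-109)*(-1/94))*(-12189/12451 - 22634)) = √(14480 + (21167 + 109/47)*(-281828123/12451)) = √(14480 + (994958/47)*(-281828123/12451)) = √(14480 - 280407145603834/585197) = √(-280398671951274/585197) = 3*I*√18232051292207743442/585197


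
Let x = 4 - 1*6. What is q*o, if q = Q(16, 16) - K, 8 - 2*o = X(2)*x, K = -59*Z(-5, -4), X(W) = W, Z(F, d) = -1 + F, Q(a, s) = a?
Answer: -2028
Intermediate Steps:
x = -2 (x = 4 - 6 = -2)
K = 354 (K = -59*(-1 - 5) = -59*(-6) = 354)
o = 6 (o = 4 - (-2) = 4 - ½*(-4) = 4 + 2 = 6)
q = -338 (q = 16 - 1*354 = 16 - 354 = -338)
q*o = -338*6 = -2028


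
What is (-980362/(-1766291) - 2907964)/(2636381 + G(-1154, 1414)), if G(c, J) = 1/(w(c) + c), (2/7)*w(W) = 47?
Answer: -10164756819439598/9215443125519127 ≈ -1.1030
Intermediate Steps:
w(W) = 329/2 (w(W) = (7/2)*47 = 329/2)
G(c, J) = 1/(329/2 + c)
(-980362/(-1766291) - 2907964)/(2636381 + G(-1154, 1414)) = (-980362/(-1766291) - 2907964)/(2636381 + 2/(329 + 2*(-1154))) = (-980362*(-1/1766291) - 2907964)/(2636381 + 2/(329 - 2308)) = (980362/1766291 - 2907964)/(2636381 + 2/(-1979)) = -5136309661162/(1766291*(2636381 + 2*(-1/1979))) = -5136309661162/(1766291*(2636381 - 2/1979)) = -5136309661162/(1766291*5217397997/1979) = -5136309661162/1766291*1979/5217397997 = -10164756819439598/9215443125519127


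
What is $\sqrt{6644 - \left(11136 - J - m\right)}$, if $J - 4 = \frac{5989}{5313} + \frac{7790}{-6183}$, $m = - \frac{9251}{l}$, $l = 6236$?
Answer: $\frac{i \sqrt{581506454551183816448409}}{11380796658} \approx 67.005 i$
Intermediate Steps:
$m = - \frac{9251}{6236} \approx -1.4835$
$J = \frac{42347611}{10950093}$ ($J = 4 + \left(\frac{5989}{5313} + \frac{7790}{-6183}\right) = 4 + \left(5989 \cdot \frac{1}{5313} + 7790 \left(- \frac{1}{6183}\right)\right) = 4 + \left(\frac{5989}{5313} - \frac{7790}{6183}\right) = 4 - \frac{1452761}{10950093} = \frac{42347611}{10950093} \approx 3.8673$)
$\sqrt{6644 - \left(11136 - J - m\right)} = \sqrt{6644 + \left(\left(\frac{42347611}{10950093} - \frac{9251}{6236}\right) - 11136\right)} = \sqrt{6644 + \left(\frac{162780391853}{68284779948} - 11136\right)} = \sqrt{6644 - \frac{760256529109075}{68284779948}} = \sqrt{- \frac{306572451134563}{68284779948}} = \frac{i \sqrt{581506454551183816448409}}{11380796658}$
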